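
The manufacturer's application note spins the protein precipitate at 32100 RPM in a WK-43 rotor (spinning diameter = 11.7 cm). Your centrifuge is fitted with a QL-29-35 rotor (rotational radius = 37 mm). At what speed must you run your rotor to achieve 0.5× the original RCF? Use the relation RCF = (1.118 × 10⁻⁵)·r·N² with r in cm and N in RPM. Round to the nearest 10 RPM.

≈ 28540 RPM

Original rotor: r = 11.7 / 2 = 5.85 cm
RCF_original = 1.118 × 10⁻⁵ × 5.85 × (32100)² = 1.118 × 10⁻⁵ × 5.85 × 1,030,410,000 ≈ 67,391.9 × g
Target RCF = 0.5 × 67,391.9 ≈ 33,695.9 × g
Your rotor: r = 37 mm = 3.7 cm
33,695.9 = 1.118 × 10⁻⁵ × 3.7 × N²
N² = 33,695.9 / (4.1366 × 10⁻⁵) = 814,579,606
N ≈ √814,579,606 ≈ 28,540.8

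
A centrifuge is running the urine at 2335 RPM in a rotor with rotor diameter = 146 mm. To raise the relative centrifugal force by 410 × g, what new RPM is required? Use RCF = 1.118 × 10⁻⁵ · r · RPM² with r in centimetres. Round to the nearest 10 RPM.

r = 146 mm / 2 = 73 mm = 7.3 cm
Current RCF = 1.118 × 10⁻⁵ × 7.3 × (2335)² = 1.118 × 10⁻⁵ × 7.3 × 5,452,225 ≈ 445 × g
Target RCF = 445 + 410 = 855 × g
N² = 855 / (8.1614 × 10⁻⁵) = 10,476,144
N ≈ √10,476,144 ≈ 3,236.7

N₂ ≈ 3240 RPM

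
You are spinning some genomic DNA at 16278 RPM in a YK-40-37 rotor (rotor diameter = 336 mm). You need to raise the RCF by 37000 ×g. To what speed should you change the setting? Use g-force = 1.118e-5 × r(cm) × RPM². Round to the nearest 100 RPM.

r = 336 mm / 2 = 168 mm = 16.8 cm
Current RCF = 1.118 × 10⁻⁵ × 16.8 × (16278)² = 1.118 × 10⁻⁵ × 16.8 × 264,973,284 ≈ 49,768.3 × g
Target RCF = 49,768.3 + 37,000 = 86,768.3 × g
N² = 86,768.3 / (18.7824 × 10⁻⁵) = 461,965,989
N ≈ √461,965,989 ≈ 21,493.4

21500 RPM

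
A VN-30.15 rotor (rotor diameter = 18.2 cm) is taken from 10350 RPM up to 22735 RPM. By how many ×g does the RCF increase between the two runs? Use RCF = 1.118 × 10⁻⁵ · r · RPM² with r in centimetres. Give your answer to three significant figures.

r = 18.2 / 2 = 9.1 cm
RCF₁ = 1.118 × 10⁻⁵ × 9.1 × (10350)² = 1.118 × 10⁻⁵ × 9.1 × 107,122,500 ≈ 10,898.4 × g
RCF₂ = 1.118 × 10⁻⁵ × 9.1 × (22735)² = 1.118 × 10⁻⁵ × 9.1 × 516,880,225 ≈ 52,586.4 × g
Increase = 52,586.4 − 10,898.4 = 41,688

≈ 41700 ×g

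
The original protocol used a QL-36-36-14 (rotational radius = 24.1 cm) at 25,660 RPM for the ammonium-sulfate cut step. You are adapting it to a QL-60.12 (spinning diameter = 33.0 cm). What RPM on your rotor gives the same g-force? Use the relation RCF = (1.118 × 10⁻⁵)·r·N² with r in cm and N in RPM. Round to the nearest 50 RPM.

RCF_original = 1.118 × 10⁻⁵ × 24.1 × (25660)² = 1.118 × 10⁻⁵ × 24.1 × 658,435,600 ≈ 177,407.6 × g
Your rotor: r = 33.0 / 2 = 16.5 cm
177,407.6 = 1.118 × 10⁻⁵ × 16.5 × N²
N² = 177,407.6 / (18.447 × 10⁻⁵) = 961,715,184
N ≈ √961,715,184 ≈ 31,011.5

≈ 31000 RPM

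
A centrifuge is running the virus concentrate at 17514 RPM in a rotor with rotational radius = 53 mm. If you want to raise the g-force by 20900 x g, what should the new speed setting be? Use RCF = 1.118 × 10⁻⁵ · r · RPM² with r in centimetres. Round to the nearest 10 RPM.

r = 53 mm = 5.3 cm
Current RCF = 1.118 × 10⁻⁵ × 5.3 × (17514)² = 1.118 × 10⁻⁵ × 5.3 × 306,740,196 ≈ 18,175.6 × g
Target RCF = 18,175.6 + 20,900 = 39,075.6 × g
N² = 39,075.6 / (5.9254 × 10⁻⁵) = 659,459,277
N ≈ √659,459,277 ≈ 25,679.9

N₂ ≈ 25680 RPM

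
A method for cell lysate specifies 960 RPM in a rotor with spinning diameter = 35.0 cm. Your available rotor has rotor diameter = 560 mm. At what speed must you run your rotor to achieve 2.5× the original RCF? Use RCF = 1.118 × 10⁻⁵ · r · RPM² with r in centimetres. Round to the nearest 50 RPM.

Original rotor: r = 35.0 / 2 = 17.5 cm
RCF_original = 1.118 × 10⁻⁵ × 17.5 × (960)² = 1.118 × 10⁻⁵ × 17.5 × 921,600 ≈ 180.3 × g
Target RCF = 2.5 × 180.3 ≈ 450.8 × g
Your rotor: r = 560 mm / 2 = 280 mm = 28 cm
450.8 = 1.118 × 10⁻⁵ × 28 × N²
N² = 450.8 / (31.304 × 10⁻⁵) = 1,440,072
N ≈ √1,440,072 ≈ 1,200.0

1200 RPM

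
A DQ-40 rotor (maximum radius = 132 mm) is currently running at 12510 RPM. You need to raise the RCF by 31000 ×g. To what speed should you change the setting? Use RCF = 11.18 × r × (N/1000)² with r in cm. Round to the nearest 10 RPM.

r = 132 mm = 13.2 cm
Current RCF = 11.18 × 13.2 × (12.51)² = 11.18 × 13.2 × 156.5001 ≈ 23,095.7 × g
Target RCF = 23,095.7 + 31,000 = 54,095.7 × g
(N/1000)² = 54,095.7 / 147.576 = 366.5616
N = 1000 × √366.5616 ≈ 19,145.8

N₂ ≈ 19150 RPM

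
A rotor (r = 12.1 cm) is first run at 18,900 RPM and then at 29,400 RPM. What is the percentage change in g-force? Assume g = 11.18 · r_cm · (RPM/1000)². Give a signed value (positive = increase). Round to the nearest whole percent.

RCF ∝ N², so the ratio is (29400/18900)² = (1.555556)² = 2.4198.
Change = 2.4198 − 1 = +1.4198 → +142.0%.

+142%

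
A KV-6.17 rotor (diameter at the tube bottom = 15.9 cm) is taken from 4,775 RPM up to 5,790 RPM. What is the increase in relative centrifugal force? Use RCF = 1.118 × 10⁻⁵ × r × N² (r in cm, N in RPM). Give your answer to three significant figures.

r = 15.9 / 2 = 7.95 cm
RCF₁ = 1.118 × 10⁻⁵ × 7.95 × (4775)² = 1.118 × 10⁻⁵ × 7.95 × 22,800,625 ≈ 2,026.5 × g
RCF₂ = 1.118 × 10⁻⁵ × 7.95 × (5790)² = 1.118 × 10⁻⁵ × 7.95 × 33,524,100 ≈ 2,979.7 × g
Increase = 2,979.7 − 2,026.5 = 953.2

953 ×g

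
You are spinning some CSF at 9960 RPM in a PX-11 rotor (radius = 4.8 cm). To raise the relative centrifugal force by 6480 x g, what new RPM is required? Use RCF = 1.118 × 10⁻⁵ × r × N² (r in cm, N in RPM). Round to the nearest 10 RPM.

Current RCF = 1.118 × 10⁻⁵ × 4.8 × (9960)² = 1.118 × 10⁻⁵ × 4.8 × 99,201,600 ≈ 5,323.6 × g
Target RCF = 5,323.6 + 6,480 = 11,803.6 × g
N² = 11,803.6 / (5.3664 × 10⁻⁵) = 219,953,787
N ≈ √219,953,787 ≈ 14,830.8

14830 RPM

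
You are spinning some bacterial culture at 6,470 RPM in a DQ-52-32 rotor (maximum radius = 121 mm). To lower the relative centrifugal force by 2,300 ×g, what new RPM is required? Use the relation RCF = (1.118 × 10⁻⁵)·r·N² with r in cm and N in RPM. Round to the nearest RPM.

r = 121 mm = 12.1 cm
Current RCF = 1.118 × 10⁻⁵ × 12.1 × (6470)² = 1.118 × 10⁻⁵ × 12.1 × 41,860,900 ≈ 5,662.9 × g
Target RCF = 5,662.9 − 2,300 = 3,362.9 × g
N² = 3,362.9 / (13.5278 × 10⁻⁵) = 24,859,179
N ≈ √24,859,179 ≈ 4,985.9

N₂ ≈ 4986 RPM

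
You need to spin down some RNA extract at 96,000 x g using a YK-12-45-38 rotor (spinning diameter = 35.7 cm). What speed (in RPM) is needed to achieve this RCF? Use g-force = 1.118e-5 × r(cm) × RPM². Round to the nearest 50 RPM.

21950 RPM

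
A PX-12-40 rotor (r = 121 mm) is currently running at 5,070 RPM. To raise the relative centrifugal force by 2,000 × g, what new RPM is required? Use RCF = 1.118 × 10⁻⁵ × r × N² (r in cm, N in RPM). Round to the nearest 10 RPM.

6360 RPM

r = 121 mm = 12.1 cm
Current RCF = 1.118 × 10⁻⁵ × 12.1 × (5070)² = 1.118 × 10⁻⁵ × 12.1 × 25,704,900 ≈ 3,477.3 × g
Target RCF = 3,477.3 + 2,000 = 5,477.3 × g
N² = 5,477.3 / (13.5278 × 10⁻⁵) = 40,489,215
N ≈ √40,489,215 ≈ 6,363.1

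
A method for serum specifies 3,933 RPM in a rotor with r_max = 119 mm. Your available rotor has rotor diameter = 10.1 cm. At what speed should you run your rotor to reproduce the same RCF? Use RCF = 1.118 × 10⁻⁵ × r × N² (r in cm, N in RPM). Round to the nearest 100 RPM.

6000 RPM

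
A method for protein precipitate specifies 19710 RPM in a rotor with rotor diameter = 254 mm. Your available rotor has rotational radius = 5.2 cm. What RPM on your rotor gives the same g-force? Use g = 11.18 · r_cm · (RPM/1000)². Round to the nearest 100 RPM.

30800 RPM

Original rotor: r = 254 mm / 2 = 127 mm = 12.7 cm
RCF = 11.18 × r × (N/1000)²
RCF_original = 11.18 × 12.7 × (19.71)² = 11.18 × 12.7 × 388.4841 ≈ 55,159.3 × g
55,159.3 = 11.18 × 5.2 × (N/1000)²
(N/1000)² = 55,159.3 / 58.136 = 948.7976
N = 1000 × √948.7976 ≈ 30,802.6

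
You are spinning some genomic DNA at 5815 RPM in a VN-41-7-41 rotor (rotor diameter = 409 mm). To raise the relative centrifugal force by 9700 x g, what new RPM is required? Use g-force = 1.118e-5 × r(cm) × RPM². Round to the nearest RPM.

r = 409 mm / 2 = 204.5 mm = 20.45 cm
Current RCF = 1.118 × 10⁻⁵ × 20.45 × (5815)² = 1.118 × 10⁻⁵ × 20.45 × 33,814,225 ≈ 7,731 × g
Target RCF = 7,731 + 9,700 = 17,431 × g
N² = 17,431 / (22.8631 × 10⁻⁵) = 76,240,755
N ≈ √76,240,755 ≈ 8,731.6

N₂ ≈ 8732 RPM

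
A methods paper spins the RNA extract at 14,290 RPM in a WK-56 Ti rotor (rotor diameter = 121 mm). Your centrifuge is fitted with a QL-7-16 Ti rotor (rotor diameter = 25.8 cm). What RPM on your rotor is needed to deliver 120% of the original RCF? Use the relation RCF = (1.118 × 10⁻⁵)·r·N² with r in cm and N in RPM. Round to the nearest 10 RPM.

Original rotor: r = 121 mm / 2 = 60.5 mm = 6.05 cm
RCF_original = 1.118 × 10⁻⁵ × 6.05 × (14290)² = 1.118 × 10⁻⁵ × 6.05 × 204,204,100 ≈ 13,812.2 × g
Target RCF = 1.2 × 13,812.2 ≈ 16,574.6 × g
Your rotor: r = 25.8 / 2 = 12.9 cm
16,574.6 = 1.118 × 10⁻⁵ × 12.9 × N²
N² = 16,574.6 / (14.4222 × 10⁻⁵) = 114,924,214
N ≈ √114,924,214 ≈ 10,720.3

10720 RPM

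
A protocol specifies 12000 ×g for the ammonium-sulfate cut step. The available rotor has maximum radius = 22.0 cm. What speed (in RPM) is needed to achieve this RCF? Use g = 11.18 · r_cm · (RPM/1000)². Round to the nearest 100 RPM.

RCF = 11.18 × r × (N/1000)²
12,000 = 11.18 × 22 × (N/1000)²
(N/1000)² = 12,000 / 245.96 = 48.78842
N = 1000 × √48.78842 ≈ 6,984.9

7000 RPM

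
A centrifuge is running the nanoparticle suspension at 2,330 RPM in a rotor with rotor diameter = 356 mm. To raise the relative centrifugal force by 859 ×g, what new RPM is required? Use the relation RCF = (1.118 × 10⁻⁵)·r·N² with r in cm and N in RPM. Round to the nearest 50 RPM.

3100 RPM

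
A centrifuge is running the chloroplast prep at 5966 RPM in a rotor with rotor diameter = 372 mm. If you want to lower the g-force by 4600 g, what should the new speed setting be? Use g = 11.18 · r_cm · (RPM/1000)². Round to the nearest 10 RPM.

r = 372 mm / 2 = 186 mm = 18.6 cm
Current RCF = 11.18 × 18.6 × (5.966)² = 11.18 × 18.6 × 35.593156 ≈ 7,401.5 × g
Target RCF = 7,401.5 − 4,600 = 2,801.5 × g
(N/1000)² = 2,801.5 / 207.948 = 13.47212
N = 1000 × √13.47212 ≈ 3,670.4

3670 RPM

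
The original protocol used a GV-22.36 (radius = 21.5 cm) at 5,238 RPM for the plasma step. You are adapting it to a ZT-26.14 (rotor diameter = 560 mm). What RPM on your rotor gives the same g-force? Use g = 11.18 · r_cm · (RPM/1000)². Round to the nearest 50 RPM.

RCF_original = 11.18 × 21.5 × (5.238)² = 11.18 × 21.5 × 27.436644 ≈ 6,594.9 × g
Your rotor: r = 560 mm / 2 = 280 mm = 28 cm
6,594.9 = 11.18 × 28 × (N/1000)²
(N/1000)² = 6,594.9 / 313.04 = 21.06728
N = 1000 × √21.06728 ≈ 4,589.9

≈ 4600 RPM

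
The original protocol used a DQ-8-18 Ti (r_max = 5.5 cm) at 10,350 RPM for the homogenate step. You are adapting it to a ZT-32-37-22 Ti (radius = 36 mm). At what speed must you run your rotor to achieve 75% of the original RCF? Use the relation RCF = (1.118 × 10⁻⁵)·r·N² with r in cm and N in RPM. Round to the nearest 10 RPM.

11080 RPM

RCF_original = 1.118 × 10⁻⁵ × 5.5 × (10350)² = 1.118 × 10⁻⁵ × 5.5 × 107,122,500 ≈ 6,587 × g
Target RCF = 0.75 × 6,587 ≈ 4,940.2 × g
Your rotor: r = 36 mm = 3.6 cm
4,940.2 = 1.118 × 10⁻⁵ × 3.6 × N²
N² = 4,940.2 / (4.0248 × 10⁻⁵) = 122,743,987
N ≈ √122,743,987 ≈ 11,079.0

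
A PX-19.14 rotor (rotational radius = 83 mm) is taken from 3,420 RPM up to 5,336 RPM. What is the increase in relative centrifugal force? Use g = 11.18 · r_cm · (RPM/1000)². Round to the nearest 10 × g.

r = 83 mm = 8.3 cm
RCF₁ = 11.18 × 8.3 × (3.42)² = 11.18 × 8.3 × 11.6964 ≈ 1,085.4 × g
RCF₂ = 11.18 × 8.3 × (5.336)² = 11.18 × 8.3 × 28.472896 ≈ 2,642.1 × g
Increase = 2,642.1 − 1,085.4 = 1,556.7

≈ 1560 × g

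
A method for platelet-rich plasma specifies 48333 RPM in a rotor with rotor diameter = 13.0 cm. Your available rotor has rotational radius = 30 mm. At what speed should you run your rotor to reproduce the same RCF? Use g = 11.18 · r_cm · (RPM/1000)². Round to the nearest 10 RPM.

71140 RPM

Original rotor: r = 13.0 / 2 = 6.5 cm
RCF_original = 11.18 × 6.5 × (48.333)² = 11.18 × 6.5 × 2,336.078889 ≈ 169,762.9 × g
Your rotor: r = 30 mm = 3.0 cm
169,762.9 = 11.18 × 3 × (N/1000)²
(N/1000)² = 169,762.9 / 33.54 = 5061.506
N = 1000 × √5061.506 ≈ 71,144.3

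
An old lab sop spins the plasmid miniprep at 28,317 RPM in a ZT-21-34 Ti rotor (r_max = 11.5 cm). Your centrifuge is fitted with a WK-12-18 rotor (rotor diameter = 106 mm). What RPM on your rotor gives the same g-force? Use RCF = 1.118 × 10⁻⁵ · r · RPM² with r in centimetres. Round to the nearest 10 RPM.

41710 RPM

RCF_original = 1.118 × 10⁻⁵ × 11.5 × (28317)² = 1.118 × 10⁻⁵ × 11.5 × 801,852,489 ≈ 103,094.2 × g
Your rotor: r = 106 mm / 2 = 53 mm = 5.3 cm
103,094.2 = 1.118 × 10⁻⁵ × 5.3 × N²
N² = 103,094.2 / (5.9254 × 10⁻⁵) = 1,739,869,038
N ≈ √1,739,869,038 ≈ 41,711.7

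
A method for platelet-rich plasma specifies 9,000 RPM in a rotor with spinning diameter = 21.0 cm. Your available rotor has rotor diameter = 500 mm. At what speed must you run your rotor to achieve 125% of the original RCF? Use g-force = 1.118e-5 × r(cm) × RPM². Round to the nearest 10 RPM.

≈ 6520 RPM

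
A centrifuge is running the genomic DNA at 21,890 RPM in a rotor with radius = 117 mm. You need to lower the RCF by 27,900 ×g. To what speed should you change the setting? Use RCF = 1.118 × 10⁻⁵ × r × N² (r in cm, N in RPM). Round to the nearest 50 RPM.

r = 117 mm = 11.7 cm
Current RCF = 1.118 × 10⁻⁵ × 11.7 × (21890)² = 1.118 × 10⁻⁵ × 11.7 × 479,172,100 ≈ 62,678.6 × g
Target RCF = 62,678.6 − 27,900 = 34,778.6 × g
N² = 34,778.6 / (13.0806 × 10⁻⁵) = 265,879,241
N ≈ √265,879,241 ≈ 16,305.8

N₂ ≈ 16300 RPM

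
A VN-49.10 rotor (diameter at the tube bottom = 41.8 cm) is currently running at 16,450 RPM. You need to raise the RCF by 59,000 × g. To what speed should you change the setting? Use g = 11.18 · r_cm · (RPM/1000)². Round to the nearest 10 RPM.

22870 RPM

r = 41.8 / 2 = 20.9 cm
Current RCF = 11.18 × 20.9 × (16.45)² = 11.18 × 20.9 × 270.6025 ≈ 63,229.5 × g
Target RCF = 63,229.5 + 59,000 = 122,229.5 × g
(N/1000)² = 122,229.5 / 233.662 = 523.1039
N = 1000 × √523.1039 ≈ 22,871.5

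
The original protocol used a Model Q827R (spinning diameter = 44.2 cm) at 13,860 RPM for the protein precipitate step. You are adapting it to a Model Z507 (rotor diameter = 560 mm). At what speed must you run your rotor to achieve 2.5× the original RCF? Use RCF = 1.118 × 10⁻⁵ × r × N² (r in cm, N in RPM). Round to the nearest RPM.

≈ 19469 RPM

Original rotor: r = 44.2 / 2 = 22.1 cm
RCF_original = 1.118 × 10⁻⁵ × 22.1 × (13860)² = 1.118 × 10⁻⁵ × 22.1 × 192,099,600 ≈ 47,463.6 × g
Target RCF = 2.5 × 47,463.6 ≈ 118,659 × g
Your rotor: r = 560 mm / 2 = 280 mm = 28 cm
118,659 = 1.118 × 10⁻⁵ × 28 × N²
N² = 118,659 / (31.304 × 10⁻⁵) = 379,053,795
N ≈ √379,053,795 ≈ 19,469.3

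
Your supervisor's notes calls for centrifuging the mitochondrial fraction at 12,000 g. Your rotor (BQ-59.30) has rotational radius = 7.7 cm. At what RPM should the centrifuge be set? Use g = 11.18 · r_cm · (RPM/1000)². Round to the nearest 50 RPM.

11800 RPM

RCF = 11.18 × r × (N/1000)²
12,000 = 11.18 × 7.7 × (N/1000)²
(N/1000)² = 12,000 / 86.086 = 139.3955
N = 1000 × √139.3955 ≈ 11,806.6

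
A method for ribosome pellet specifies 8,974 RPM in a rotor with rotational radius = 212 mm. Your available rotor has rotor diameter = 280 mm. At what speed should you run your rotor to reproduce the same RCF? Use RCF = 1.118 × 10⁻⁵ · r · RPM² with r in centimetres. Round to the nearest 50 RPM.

Original rotor: r = 212 mm = 21.2 cm
RCF = 1.118 × 10⁻⁵ × r × N²
RCF_original = 1.118 × 10⁻⁵ × 21.2 × (8974)² = 1.118 × 10⁻⁵ × 21.2 × 80,532,676 ≈ 19,087.5 × g
Your rotor: r = 280 mm / 2 = 140 mm = 14 cm
19,087.5 = 1.118 × 10⁻⁵ × 14 × N²
N² = 19,087.5 / (15.652 × 10⁻⁵) = 121,949,272
N ≈ √121,949,272 ≈ 11,043.1

11050 RPM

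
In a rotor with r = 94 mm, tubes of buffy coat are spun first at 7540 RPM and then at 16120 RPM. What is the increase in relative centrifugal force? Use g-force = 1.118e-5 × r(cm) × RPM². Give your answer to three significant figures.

r = 94 mm = 9.4 cm
RCF₁ = 1.118 × 10⁻⁵ × 9.4 × (7540)² = 1.118 × 10⁻⁵ × 9.4 × 56,851,600 ≈ 5,974.6 × g
RCF₂ = 1.118 × 10⁻⁵ × 9.4 × (16120)² = 1.118 × 10⁻⁵ × 9.4 × 259,854,400 ≈ 27,308.6 × g
Increase = 27,308.6 − 5,974.6 = 21,334

≈ 21300 g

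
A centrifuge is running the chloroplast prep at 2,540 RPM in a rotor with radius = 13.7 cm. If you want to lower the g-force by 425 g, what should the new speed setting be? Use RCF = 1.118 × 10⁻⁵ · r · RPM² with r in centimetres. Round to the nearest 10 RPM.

N₂ ≈ 1920 RPM

Current RCF = 1.118 × 10⁻⁵ × 13.7 × (2540)² = 1.118 × 10⁻⁵ × 13.7 × 6,451,600 ≈ 988.2 × g
Target RCF = 988.2 − 425 = 563.2 × g
N² = 563.2 / (15.3166 × 10⁻⁵) = 3,677,056
N ≈ √3,677,056 ≈ 1,917.6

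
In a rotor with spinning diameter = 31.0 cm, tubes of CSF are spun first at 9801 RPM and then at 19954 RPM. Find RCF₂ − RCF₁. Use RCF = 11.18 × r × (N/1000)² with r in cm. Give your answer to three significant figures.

r = 31.0 / 2 = 15.5 cm
RCF₁ = 11.18 × 15.5 × (9.801)² = 11.18 × 15.5 × 96.059601 ≈ 16,646.2 × g
RCF₂ = 11.18 × 15.5 × (19.954)² = 11.18 × 15.5 × 398.162116 ≈ 68,997.5 × g
Increase = 68,997.5 − 16,646.2 = 52,351.3

≈ 52400 × g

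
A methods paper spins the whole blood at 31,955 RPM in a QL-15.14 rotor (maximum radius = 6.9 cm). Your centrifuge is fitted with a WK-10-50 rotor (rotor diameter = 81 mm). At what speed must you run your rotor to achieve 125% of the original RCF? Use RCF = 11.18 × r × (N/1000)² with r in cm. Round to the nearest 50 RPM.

RCF_original = 11.18 × 6.9 × (31.955)² = 11.18 × 6.9 × 1,021.122025 ≈ 78,771.4 × g
Target RCF = 1.25 × 78,771.4 ≈ 98,464.2 × g
Your rotor: r = 81 mm / 2 = 40.5 mm = 4.05 cm
98,464.2 = 11.18 × 4.05 × (N/1000)²
(N/1000)² = 98,464.2 / 45.279 = 2174.611
N = 1000 × √2174.611 ≈ 46,632.7

46650 RPM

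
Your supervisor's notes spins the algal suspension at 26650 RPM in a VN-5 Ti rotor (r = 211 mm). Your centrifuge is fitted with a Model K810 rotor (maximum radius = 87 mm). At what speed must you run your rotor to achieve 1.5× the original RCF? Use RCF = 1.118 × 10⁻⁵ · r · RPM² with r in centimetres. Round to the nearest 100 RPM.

50800 RPM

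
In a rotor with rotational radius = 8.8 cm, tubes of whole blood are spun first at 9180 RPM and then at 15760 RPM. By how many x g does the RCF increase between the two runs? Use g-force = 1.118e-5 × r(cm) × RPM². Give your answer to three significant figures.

RCF₁ = 1.118 × 10⁻⁵ × 8.8 × (9180)² = 1.118 × 10⁻⁵ × 8.8 × 84,272,400 ≈ 8,291.1 × g
RCF₂ = 1.118 × 10⁻⁵ × 8.8 × (15760)² = 1.118 × 10⁻⁵ × 8.8 × 248,377,600 ≈ 24,436.4 × g
Increase = 24,436.4 − 8,291.1 = 16,145.3

≈ 16100 x g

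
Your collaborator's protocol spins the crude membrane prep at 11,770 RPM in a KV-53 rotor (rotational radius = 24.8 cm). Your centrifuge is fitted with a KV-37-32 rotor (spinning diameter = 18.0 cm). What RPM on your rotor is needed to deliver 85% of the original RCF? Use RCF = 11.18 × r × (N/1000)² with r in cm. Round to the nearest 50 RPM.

RCF = 11.18 × r × (N/1000)²
RCF_original = 11.18 × 24.8 × (11.77)² = 11.18 × 24.8 × 138.5329 ≈ 38,410.2 × g
Target RCF = 0.85 × 38,410.2 ≈ 32,648.7 × g
Your rotor: r = 18.0 / 2 = 9 cm
32,648.7 = 11.18 × 9 × (N/1000)²
(N/1000)² = 32,648.7 / 100.62 = 324.4753
N = 1000 × √324.4753 ≈ 18,013.2

≈ 18000 RPM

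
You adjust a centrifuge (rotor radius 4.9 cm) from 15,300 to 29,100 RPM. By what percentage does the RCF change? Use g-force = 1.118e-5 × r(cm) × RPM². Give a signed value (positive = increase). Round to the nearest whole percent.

RCF ∝ N², so the ratio is (29100/15300)² = (1.901961)² = 3.6175.
Change = 3.6175 − 1 = +2.6175 → +261.7%.

+262%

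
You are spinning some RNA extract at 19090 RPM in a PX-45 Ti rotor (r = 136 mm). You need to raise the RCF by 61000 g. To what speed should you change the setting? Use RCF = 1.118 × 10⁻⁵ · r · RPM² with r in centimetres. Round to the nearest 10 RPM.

r = 136 mm = 13.6 cm
Current RCF = 1.118 × 10⁻⁵ × 13.6 × (19090)² = 1.118 × 10⁻⁵ × 13.6 × 364,428,100 ≈ 55,410.6 × g
Target RCF = 55,410.6 + 61,000 = 116,410.6 × g
N² = 116,410.6 / (15.2048 × 10⁻⁵) = 765,617,437
N ≈ √765,617,437 ≈ 27,669.8

N₂ ≈ 27670 RPM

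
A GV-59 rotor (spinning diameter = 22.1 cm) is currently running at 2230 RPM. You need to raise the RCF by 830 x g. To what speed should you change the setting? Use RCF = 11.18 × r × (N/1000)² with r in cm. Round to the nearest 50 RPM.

3400 RPM

r = 22.1 / 2 = 11.05 cm
Current RCF = 11.18 × 11.05 × (2.23)² = 11.18 × 11.05 × 4.9729 ≈ 614.3 × g
Target RCF = 614.3 + 830 = 1,444.3 × g
(N/1000)² = 1,444.3 / 123.539 = 11.69104
N = 1000 × √11.69104 ≈ 3,419.2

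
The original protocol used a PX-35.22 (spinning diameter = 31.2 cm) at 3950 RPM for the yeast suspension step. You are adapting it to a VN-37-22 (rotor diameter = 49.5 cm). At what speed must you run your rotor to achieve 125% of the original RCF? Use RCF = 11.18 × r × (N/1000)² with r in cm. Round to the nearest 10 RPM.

Original rotor: r = 31.2 / 2 = 15.6 cm
RCF_original = 11.18 × 15.6 × (3.95)² = 11.18 × 15.6 × 15.6025 ≈ 2,721.2 × g
Target RCF = 1.25 × 2,721.2 ≈ 3,401.5 × g
Your rotor: r = 49.5 / 2 = 24.75 cm
3,401.5 = 11.18 × 24.75 × (N/1000)²
(N/1000)² = 3,401.5 / 276.705 = 12.29288
N = 1000 × √12.29288 ≈ 3,506.1

≈ 3510 RPM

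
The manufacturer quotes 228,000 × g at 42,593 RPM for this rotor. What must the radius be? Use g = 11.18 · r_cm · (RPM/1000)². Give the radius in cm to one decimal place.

11.2 cm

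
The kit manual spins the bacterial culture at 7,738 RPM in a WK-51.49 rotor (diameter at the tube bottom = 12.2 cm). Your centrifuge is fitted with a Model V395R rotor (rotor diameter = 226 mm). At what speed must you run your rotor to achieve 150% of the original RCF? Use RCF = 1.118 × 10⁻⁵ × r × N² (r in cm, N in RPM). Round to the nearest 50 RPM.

≈ 6950 RPM

Original rotor: r = 12.2 / 2 = 6.1 cm
RCF_original = 1.118 × 10⁻⁵ × 6.1 × (7738)² = 1.118 × 10⁻⁵ × 6.1 × 59,876,644 ≈ 4,083.5 × g
Target RCF = 1.5 × 4,083.5 ≈ 6,125.2 × g
Your rotor: r = 226 mm / 2 = 113 mm = 11.3 cm
6,125.2 = 1.118 × 10⁻⁵ × 11.3 × N²
N² = 6,125.2 / (12.6334 × 10⁻⁵) = 48,484,177
N ≈ √48,484,177 ≈ 6,963.1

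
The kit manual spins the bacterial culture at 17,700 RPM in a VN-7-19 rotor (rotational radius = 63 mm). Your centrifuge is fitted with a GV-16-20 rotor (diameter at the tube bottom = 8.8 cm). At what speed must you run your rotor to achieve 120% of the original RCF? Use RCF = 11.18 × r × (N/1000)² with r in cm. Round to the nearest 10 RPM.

Original rotor: r = 63 mm = 6.3 cm
RCF = 11.18 × r × (N/1000)²
RCF_original = 11.18 × 6.3 × (17.7)² = 11.18 × 6.3 × 313.29 ≈ 22,066.3 × g
Target RCF = 1.2 × 22,066.3 ≈ 26,479.6 × g
Your rotor: r = 8.8 / 2 = 4.4 cm
26,479.6 = 11.18 × 4.4 × (N/1000)²
(N/1000)² = 26,479.6 / 49.192 = 538.2908
N = 1000 × √538.2908 ≈ 23,201.1

23200 RPM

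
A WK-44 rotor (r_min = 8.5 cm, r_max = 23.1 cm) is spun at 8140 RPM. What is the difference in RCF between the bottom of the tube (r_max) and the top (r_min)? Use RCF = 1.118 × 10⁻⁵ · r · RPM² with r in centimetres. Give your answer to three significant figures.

≈ 10800 ×g

ΔRCF = 1.118 × 10⁻⁵ × (r_max − r_min) × N² = 1.118 × 10⁻⁵ × 14.6 × 66,259,600 ≈ 10,815.4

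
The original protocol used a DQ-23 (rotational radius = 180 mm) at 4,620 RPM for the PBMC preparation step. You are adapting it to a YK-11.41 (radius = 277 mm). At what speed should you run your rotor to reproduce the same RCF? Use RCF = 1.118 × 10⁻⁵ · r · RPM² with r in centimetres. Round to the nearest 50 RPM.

≈ 3700 RPM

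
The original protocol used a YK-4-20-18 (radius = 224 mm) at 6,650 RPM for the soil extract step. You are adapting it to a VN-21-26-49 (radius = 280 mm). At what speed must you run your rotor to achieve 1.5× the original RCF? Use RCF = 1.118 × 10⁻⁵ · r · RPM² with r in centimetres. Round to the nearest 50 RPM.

Original rotor: r = 224 mm = 22.4 cm
RCF_original = 1.118 × 10⁻⁵ × 22.4 × (6650)² = 1.118 × 10⁻⁵ × 22.4 × 44,222,500 ≈ 11,074.7 × g
Target RCF = 1.5 × 11,074.7 ≈ 16,612.1 × g
Your rotor: r = 280 mm = 28.0 cm
16,612.1 = 1.118 × 10⁻⁵ × 28 × N²
N² = 16,612.1 / (31.304 × 10⁻⁵) = 53,067,020
N ≈ √53,067,020 ≈ 7,284.7

7300 RPM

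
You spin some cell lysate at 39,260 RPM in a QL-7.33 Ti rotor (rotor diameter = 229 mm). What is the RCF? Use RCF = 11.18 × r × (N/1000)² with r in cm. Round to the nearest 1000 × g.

r = 229 mm / 2 = 114.5 mm = 11.45 cm
RCF = 11.18 × r × (N/1000)²
RCF = 11.18 × 11.45 × (39.26)² = 11.18 × 11.45 × 1,541.3476 ≈ 197,309.4 × g

≈ 197000 ×g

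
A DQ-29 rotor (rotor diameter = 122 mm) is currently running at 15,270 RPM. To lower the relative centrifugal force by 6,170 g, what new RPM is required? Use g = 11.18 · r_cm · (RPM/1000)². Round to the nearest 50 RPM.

r = 122 mm / 2 = 61 mm = 6.1 cm
Current RCF = 11.18 × 6.1 × (15.27)² = 11.18 × 6.1 × 233.1729 ≈ 15,901.9 × g
Target RCF = 15,901.9 − 6,170 = 9,731.9 × g
(N/1000)² = 9,731.9 / 68.198 = 142.7007
N = 1000 × √142.7007 ≈ 11,945.7

11950 RPM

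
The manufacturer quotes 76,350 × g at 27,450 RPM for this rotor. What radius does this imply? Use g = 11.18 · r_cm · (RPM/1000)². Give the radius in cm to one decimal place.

9.1 cm

76350 = 11.18 × r × (27.45)²
r = 76350 / (11.18 × 753.5025) = 76350 / 8424.158 ≈ 9.063 cm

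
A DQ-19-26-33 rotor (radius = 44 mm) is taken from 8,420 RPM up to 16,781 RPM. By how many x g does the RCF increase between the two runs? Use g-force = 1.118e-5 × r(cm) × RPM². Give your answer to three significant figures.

r = 44 mm = 4.4 cm
RCF₁ = 1.118 × 10⁻⁵ × 4.4 × (8420)² = 1.118 × 10⁻⁵ × 4.4 × 70,896,400 ≈ 3,487.5 × g
RCF₂ = 1.118 × 10⁻⁵ × 4.4 × (16781)² = 1.118 × 10⁻⁵ × 4.4 × 281,601,961 ≈ 13,852.6 × g
Increase = 13,852.6 − 3,487.5 = 10,365.1

≈ 10400 x g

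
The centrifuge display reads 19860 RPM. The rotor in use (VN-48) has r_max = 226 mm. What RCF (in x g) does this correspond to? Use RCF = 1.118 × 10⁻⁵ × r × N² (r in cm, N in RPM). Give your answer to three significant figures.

99700 x g

r = 226 mm = 22.6 cm
RCF = 1.118 × 10⁻⁵ × r × N²
RCF = 1.118 × 10⁻⁵ × 22.6 × (19860)² = 1.118 × 10⁻⁵ × 22.6 × 394,419,600 ≈ 99,657.2 × g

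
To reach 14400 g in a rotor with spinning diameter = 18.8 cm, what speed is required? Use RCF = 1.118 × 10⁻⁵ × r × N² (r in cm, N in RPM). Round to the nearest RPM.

r = 18.8 / 2 = 9.4 cm
14,400 = 1.118 × 10⁻⁵ × 9.4 × N²
N² = 14,400 / (10.5092 × 10⁻⁵) = 137,022,799
N ≈ √137,022,799 ≈ 11,705.7

≈ 11706 RPM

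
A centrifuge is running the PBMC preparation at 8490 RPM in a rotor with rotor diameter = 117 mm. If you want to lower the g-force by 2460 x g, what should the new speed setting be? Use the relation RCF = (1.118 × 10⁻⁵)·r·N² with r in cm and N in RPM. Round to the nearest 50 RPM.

r = 117 mm / 2 = 58.5 mm = 5.85 cm
Current RCF = 1.118 × 10⁻⁵ × 5.85 × (8490)² = 1.118 × 10⁻⁵ × 5.85 × 72,080,100 ≈ 4,714.3 × g
Target RCF = 4,714.3 − 2,460 = 2,254.3 × g
N² = 2,254.3 / (6.5403 × 10⁻⁵) = 34,467,838
N ≈ √34,467,838 ≈ 5,870.9

≈ 5850 RPM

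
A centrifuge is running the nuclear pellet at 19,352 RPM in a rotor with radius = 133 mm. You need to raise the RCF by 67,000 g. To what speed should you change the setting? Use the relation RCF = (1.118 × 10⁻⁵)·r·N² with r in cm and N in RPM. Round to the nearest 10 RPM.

N₂ ≈ 28720 RPM

r = 133 mm = 13.3 cm
Current RCF = 1.118 × 10⁻⁵ × 13.3 × (19352)² = 1.118 × 10⁻⁵ × 13.3 × 374,499,904 ≈ 55,685.9 × g
Target RCF = 55,685.9 + 67,000 = 122,685.9 × g
N² = 122,685.9 / (14.8694 × 10⁻⁵) = 825,089,782
N ≈ √825,089,782 ≈ 28,724.4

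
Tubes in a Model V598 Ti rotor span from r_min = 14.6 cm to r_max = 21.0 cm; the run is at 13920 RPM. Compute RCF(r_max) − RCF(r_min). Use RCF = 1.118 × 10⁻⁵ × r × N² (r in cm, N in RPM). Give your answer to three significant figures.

RCF_max = 1.118 × 10⁻⁵ × 21 × (13920)² = 1.118 × 10⁻⁵ × 21 × 193,766,400 ≈ 45,492.5 × g
RCF_min = 1.118 × 10⁻⁵ × 14.6 × (13920)² = 1.118 × 10⁻⁵ × 14.6 × 193,766,400 ≈ 31,628.1 × g
ΔRCF = 45,492.5 − 31,628.1 = 13,864.4

ΔRCF ≈ 13900 × g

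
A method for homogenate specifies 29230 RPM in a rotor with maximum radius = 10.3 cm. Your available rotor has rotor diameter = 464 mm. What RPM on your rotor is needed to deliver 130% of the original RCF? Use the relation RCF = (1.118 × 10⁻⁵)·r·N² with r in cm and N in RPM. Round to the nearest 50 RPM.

22200 RPM

RCF_original = 1.118 × 10⁻⁵ × 10.3 × (29230)² = 1.118 × 10⁻⁵ × 10.3 × 854,392,900 ≈ 98,386.8 × g
Target RCF = 1.3 × 98,386.8 ≈ 127,902.8 × g
Your rotor: r = 464 mm / 2 = 232 mm = 23.2 cm
127,902.8 = 1.118 × 10⁻⁵ × 23.2 × N²
N² = 127,902.8 / (25.9376 × 10⁻⁵) = 493,117,328
N ≈ √493,117,328 ≈ 22,206.2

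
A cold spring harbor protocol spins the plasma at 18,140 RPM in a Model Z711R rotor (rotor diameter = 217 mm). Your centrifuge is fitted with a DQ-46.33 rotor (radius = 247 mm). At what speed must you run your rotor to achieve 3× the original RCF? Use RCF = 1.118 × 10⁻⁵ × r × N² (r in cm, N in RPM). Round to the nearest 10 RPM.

20820 RPM

Original rotor: r = 217 mm / 2 = 108.5 mm = 10.85 cm
RCF_original = 1.118 × 10⁻⁵ × 10.85 × (18140)² = 1.118 × 10⁻⁵ × 10.85 × 329,059,600 ≈ 39,915.9 × g
Target RCF = 3 × 39,915.9 ≈ 119,747.7 × g
Your rotor: r = 247 mm = 24.7 cm
119,747.7 = 1.118 × 10⁻⁵ × 24.7 × N²
N² = 119,747.7 / (27.6146 × 10⁻⁵) = 433,639,089
N ≈ √433,639,089 ≈ 20,824.0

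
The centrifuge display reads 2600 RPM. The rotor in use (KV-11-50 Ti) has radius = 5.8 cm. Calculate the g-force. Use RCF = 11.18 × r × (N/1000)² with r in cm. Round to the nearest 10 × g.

440 ×g

RCF = 11.18 × 5.8 × (2.6)² = 11.18 × 5.8 × 6.76 ≈ 438.3 × g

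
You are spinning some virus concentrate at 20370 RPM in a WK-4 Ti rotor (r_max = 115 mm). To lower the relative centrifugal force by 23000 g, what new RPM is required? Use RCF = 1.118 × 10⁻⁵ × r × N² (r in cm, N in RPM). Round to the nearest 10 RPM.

r = 115 mm = 11.5 cm
Current RCF = 1.118 × 10⁻⁵ × 11.5 × (20370)² = 1.118 × 10⁻⁵ × 11.5 × 414,936,900 ≈ 53,348.4 × g
Target RCF = 53,348.4 − 23,000 = 30,348.4 × g
N² = 30,348.4 / (12.857 × 10⁻⁵) = 236,045,734
N ≈ √236,045,734 ≈ 15,363.8

≈ 15360 RPM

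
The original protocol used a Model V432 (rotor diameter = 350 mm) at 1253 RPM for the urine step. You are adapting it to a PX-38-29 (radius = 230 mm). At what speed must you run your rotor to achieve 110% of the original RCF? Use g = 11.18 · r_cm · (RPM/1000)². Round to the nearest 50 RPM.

≈ 1150 RPM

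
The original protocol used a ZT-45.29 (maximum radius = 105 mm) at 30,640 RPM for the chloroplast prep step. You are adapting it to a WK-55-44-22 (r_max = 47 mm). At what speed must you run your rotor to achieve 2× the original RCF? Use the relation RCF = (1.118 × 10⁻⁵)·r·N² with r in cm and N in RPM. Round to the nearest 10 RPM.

64770 RPM

Original rotor: r = 105 mm = 10.5 cm
RCF_original = 1.118 × 10⁻⁵ × 10.5 × (30640)² = 1.118 × 10⁻⁵ × 10.5 × 938,809,600 ≈ 110,206.9 × g
Target RCF = 2 × 110,206.9 ≈ 220,413.8 × g
Your rotor: r = 47 mm = 4.7 cm
220,413.8 = 1.118 × 10⁻⁵ × 4.7 × N²
N² = 220,413.8 / (5.2546 × 10⁻⁵) = 4,194,682,754
N ≈ √4,194,682,754 ≈ 64,766.4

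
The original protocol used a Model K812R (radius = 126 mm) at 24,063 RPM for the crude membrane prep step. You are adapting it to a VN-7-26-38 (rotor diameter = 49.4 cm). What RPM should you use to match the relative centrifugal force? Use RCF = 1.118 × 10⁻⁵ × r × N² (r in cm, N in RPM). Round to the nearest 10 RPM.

Original rotor: r = 126 mm = 12.6 cm
RCF = 1.118 × 10⁻⁵ × r × N²
RCF_original = 1.118 × 10⁻⁵ × 12.6 × (24063)² = 1.118 × 10⁻⁵ × 12.6 × 579,027,969 ≈ 81,566.5 × g
Your rotor: r = 49.4 / 2 = 24.7 cm
81,566.5 = 1.118 × 10⁻⁵ × 24.7 × N²
N² = 81,566.5 / (27.6146 × 10⁻⁵) = 295,374,548
N ≈ √295,374,548 ≈ 17,186.5

17190 RPM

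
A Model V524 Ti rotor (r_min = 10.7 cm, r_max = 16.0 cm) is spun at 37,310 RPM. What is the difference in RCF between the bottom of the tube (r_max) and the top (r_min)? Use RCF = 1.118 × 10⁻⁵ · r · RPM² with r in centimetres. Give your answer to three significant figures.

82500 ×g

RCF_max = 1.118 × 10⁻⁵ × 16 × (37310)² = 1.118 × 10⁻⁵ × 16 × 1,392,036,100 ≈ 249,007.4 × g
RCF_min = 1.118 × 10⁻⁵ × 10.7 × (37310)² = 1.118 × 10⁻⁵ × 10.7 × 1,392,036,100 ≈ 166,523.7 × g
ΔRCF = 249,007.4 − 166,523.7 = 82,483.7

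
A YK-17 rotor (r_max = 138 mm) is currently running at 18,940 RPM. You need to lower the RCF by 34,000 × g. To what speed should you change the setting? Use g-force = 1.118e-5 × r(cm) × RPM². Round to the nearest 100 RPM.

r = 138 mm = 13.8 cm
Current RCF = 1.118 × 10⁻⁵ × 13.8 × (18940)² = 1.118 × 10⁻⁵ × 13.8 × 358,723,600 ≈ 55,345.3 × g
Target RCF = 55,345.3 − 34,000 = 21,345.3 × g
N² = 21,345.3 / (15.4284 × 10⁻⁵) = 138,350,704
N ≈ √138,350,704 ≈ 11,762.3

≈ 11800 RPM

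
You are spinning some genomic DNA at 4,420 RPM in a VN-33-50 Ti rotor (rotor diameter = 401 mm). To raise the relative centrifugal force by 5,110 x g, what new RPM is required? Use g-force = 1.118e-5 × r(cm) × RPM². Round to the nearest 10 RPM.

r = 401 mm / 2 = 200.5 mm = 20.05 cm
Current RCF = 1.118 × 10⁻⁵ × 20.05 × (4420)² = 1.118 × 10⁻⁵ × 20.05 × 19,536,400 ≈ 4,379.3 × g
Target RCF = 4,379.3 + 5,110 = 9,489.3 × g
N² = 9,489.3 / (22.4159 × 10⁻⁵) = 42,332,898
N ≈ √42,332,898 ≈ 6,506.4

6510 RPM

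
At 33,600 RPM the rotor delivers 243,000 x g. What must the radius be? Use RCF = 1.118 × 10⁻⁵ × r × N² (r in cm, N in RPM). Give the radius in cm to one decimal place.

RCF = 1.118 × 10⁻⁵ × r × N²
243000 = 1.118 × 10⁻⁵ × r × (33600)²
r = 243000 / (1.118 × 10⁻⁵ × 1,128,960,000) = 243000 / 12621.77 ≈ 19.252 cm

≈ 19.3 cm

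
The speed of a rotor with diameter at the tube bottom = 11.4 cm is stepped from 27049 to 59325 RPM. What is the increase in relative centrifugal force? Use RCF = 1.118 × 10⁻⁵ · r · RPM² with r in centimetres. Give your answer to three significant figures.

r = 11.4 / 2 = 5.7 cm
RCF₁ = 1.118 × 10⁻⁵ × 5.7 × (27049)² = 1.118 × 10⁻⁵ × 5.7 × 731,648,401 ≈ 46,625 × g
RCF₂ = 1.118 × 10⁻⁵ × 5.7 × (59325)² = 1.118 × 10⁻⁵ × 5.7 × 3,519,455,625 ≈ 224,280.8 × g
Increase = 224,280.8 − 46,625 = 177,655.8

≈ 178000 x g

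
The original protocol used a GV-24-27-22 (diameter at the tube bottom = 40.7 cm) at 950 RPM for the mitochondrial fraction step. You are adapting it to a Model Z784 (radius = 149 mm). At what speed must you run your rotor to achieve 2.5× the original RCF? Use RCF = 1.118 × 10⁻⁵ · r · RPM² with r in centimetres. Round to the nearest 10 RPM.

Original rotor: r = 40.7 / 2 = 20.35 cm
RCF = 1.118 × 10⁻⁵ × r × N²
RCF_original = 1.118 × 10⁻⁵ × 20.35 × (950)² = 1.118 × 10⁻⁵ × 20.35 × 902,500 ≈ 205.3 × g
Target RCF = 2.5 × 205.3 ≈ 513.2 × g
Your rotor: r = 149 mm = 14.9 cm
513.2 = 1.118 × 10⁻⁵ × 14.9 × N²
N² = 513.2 / (16.6582 × 10⁻⁵) = 3,080,765
N ≈ √3,080,765 ≈ 1,755.2

≈ 1760 RPM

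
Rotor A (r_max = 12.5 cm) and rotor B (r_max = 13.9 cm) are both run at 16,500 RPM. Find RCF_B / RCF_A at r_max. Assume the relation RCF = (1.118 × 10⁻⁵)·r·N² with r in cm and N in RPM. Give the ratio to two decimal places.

1.11

At fixed N, RCF ∝ r, so RCF_B/RCF_A = r_B/r_A = 13.9 / 12.5 = 1.1120.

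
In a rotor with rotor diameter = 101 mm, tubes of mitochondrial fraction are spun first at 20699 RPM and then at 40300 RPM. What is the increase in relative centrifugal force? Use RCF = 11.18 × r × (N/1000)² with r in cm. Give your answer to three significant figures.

≈ 67500 g

r = 101 mm / 2 = 50.5 mm = 5.05 cm
RCF₁ = 11.18 × 5.05 × (20.699)² = 11.18 × 5.05 × 428.448601 ≈ 24,189.8 × g
RCF₂ = 11.18 × 5.05 × (40.3)² = 11.18 × 5.05 × 1,624.09 ≈ 91,694.5 × g
Increase = 91,694.5 − 24,189.8 = 67,504.7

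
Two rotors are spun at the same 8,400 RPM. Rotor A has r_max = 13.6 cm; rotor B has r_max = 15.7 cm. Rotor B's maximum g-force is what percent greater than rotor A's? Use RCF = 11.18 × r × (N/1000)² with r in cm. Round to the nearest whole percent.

At equal RPM, RCF scales linearly with r: ratio = 15.7 / 13.6 = 1.1544.
So rotor B delivers 15.4% more g-force.

15%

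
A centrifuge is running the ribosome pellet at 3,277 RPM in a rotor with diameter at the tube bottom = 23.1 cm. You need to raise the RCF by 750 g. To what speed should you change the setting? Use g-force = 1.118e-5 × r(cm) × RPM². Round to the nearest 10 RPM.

N₂ ≈ 4070 RPM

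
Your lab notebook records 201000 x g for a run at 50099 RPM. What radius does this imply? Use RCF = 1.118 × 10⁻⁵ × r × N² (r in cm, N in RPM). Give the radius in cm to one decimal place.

≈ 7.2 cm

201000 = 1.118 × 10⁻⁵ × r × (50099)²
r = 201000 / (1.118 × 10⁻⁵ × 2,509,909,801) = 201000 / 28060.79 ≈ 7.163 cm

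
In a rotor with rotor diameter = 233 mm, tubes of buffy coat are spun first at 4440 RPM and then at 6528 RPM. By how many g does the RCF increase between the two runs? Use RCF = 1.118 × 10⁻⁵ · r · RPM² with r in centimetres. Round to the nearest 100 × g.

r = 233 mm / 2 = 116.5 mm = 11.65 cm
RCF₁ = 1.118 × 10⁻⁵ × 11.65 × (4440)² = 1.118 × 10⁻⁵ × 11.65 × 19,713,600 ≈ 2,567.6 × g
RCF₂ = 1.118 × 10⁻⁵ × 11.65 × (6528)² = 1.118 × 10⁻⁵ × 11.65 × 42,614,784 ≈ 5,550.4 × g
Increase = 5,550.4 − 2,567.6 = 2,982.8

3000 g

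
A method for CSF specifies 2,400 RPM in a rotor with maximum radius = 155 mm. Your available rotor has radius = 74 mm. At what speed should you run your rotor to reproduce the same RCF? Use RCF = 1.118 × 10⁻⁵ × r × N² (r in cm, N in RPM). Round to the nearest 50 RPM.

≈ 3450 RPM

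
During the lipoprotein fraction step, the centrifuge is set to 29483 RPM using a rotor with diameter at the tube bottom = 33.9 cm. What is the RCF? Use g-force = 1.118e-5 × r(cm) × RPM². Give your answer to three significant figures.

r = 33.9 / 2 = 16.95 cm
RCF = 1.118 × 10⁻⁵ × 16.95 × (29483)² = 1.118 × 10⁻⁵ × 16.95 × 869,247,289 ≈ 164,723.2 × g

165000 ×g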